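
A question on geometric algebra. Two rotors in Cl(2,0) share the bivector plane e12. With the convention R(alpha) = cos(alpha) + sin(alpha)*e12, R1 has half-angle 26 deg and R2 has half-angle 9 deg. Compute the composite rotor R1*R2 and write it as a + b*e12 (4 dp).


Same-plane rotors commute and their half-angles add:
R1*R2 = cos(a1 + a2) + sin(a1 + a2)*e12.
a1 + a2 = 26 + 9 = 35 deg
cos(35 deg) = 0.8192
sin(35 deg) = 0.5736
R1*R2 = 0.8192 + 0.5736*e12


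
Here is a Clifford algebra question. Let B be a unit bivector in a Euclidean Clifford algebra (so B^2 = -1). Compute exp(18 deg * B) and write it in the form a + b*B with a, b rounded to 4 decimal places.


For a unit bivector B with B^2 = -1, the exponential series gives
e^(theta*B) = cos(theta) + sin(theta)*B (the GA analogue of Euler's formula).
theta = 18 degrees = 0.314159 rad
cos(18 deg) = 0.9511
sin(18 deg) = 0.3090
exp(theta*B) = 0.9511 + 0.3090*B


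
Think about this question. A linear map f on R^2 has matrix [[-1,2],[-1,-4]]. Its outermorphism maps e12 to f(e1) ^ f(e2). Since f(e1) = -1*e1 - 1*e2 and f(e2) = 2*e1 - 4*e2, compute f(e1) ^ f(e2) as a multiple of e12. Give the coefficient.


The outermorphism of a linear map f sends e1^e2 to f(e1)^f(e2).
f(e1) = -1*e1 - 1*e2
f(e2) = 2*e1 - 4*e2
f(e1) ^ f(e2) = (-1*e1 - 1*e2) ^ (2*e1 - 4*e2)
= (-1)*(-4)*e12 + (-1)*2*e21
= (4 - (-2))*e12
= 6*e12
Coefficient = 6


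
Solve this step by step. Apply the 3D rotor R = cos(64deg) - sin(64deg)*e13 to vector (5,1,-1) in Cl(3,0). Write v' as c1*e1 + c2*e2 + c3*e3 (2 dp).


Rotor R = cos(64deg) - sin(64deg)*e13
Rotation angle theta = 2 * 64 = 128 degrees in the e13 plane (e1 -> e3).
The component perpendicular to the plane (e2) is invariant: v'_2 = v2 = 1.00
cos(128deg) = -0.6157, sin(128deg) = 0.7880
v'_1 = v1*cos(theta) - v3*sin(theta) = 5*(-0.6157) - (-1)*0.7880 = -2.29
v'_3 = v1*sin(theta) + v3*cos(theta) = 5*0.7880 + (-1)*(-0.6157) = 4.56
v' = -2.29*e1 + 1.00*e2 + 4.56*e3


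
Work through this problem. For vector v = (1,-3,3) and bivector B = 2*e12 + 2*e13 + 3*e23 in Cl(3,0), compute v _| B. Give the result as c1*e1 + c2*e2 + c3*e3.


Left contraction v _| B = <vB>_1 (grade-1 part of the geometric product vB).
Using e1_|e12 = e2, e2_|e12 = -e1, e1_|e13 = e3, e3_|e13 = -e1, e2_|e23 = e3, e3_|e23 = -e2:
e1 coeff: -v2*b12 - v3*b13 = -(-3)*(2) - (3)*(2) = 0
e2 coeff: v1*b12 - v3*b23 = (1)*(2) - (3)*(3) = -7
e3 coeff: v1*b13 + v2*b23 = (1)*(2) + (-3)*(3) = -7
v _| B = 0*e1 - 7*e2 - 7*e3


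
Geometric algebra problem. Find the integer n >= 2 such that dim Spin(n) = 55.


dim Spin(n) = dim so(n) = n(n-1)/2.
Solve n(n-1)/2 = 55, i.e. n^2 - n - 110 = 0.
Discriminant = 1 + 8*55 = 441
n = (1 + sqrt(441))/2 = (1 + 21)/2 = 11


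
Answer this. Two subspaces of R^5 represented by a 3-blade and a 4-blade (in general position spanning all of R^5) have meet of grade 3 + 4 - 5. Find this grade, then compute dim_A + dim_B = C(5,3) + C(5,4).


Meet grade = grade(A) + grade(B) - n
= 3 + 4 - 5 = 2
C(5,3) = 10
C(5,4) = 5
dim_A + dim_B = 10 + 5 = 15


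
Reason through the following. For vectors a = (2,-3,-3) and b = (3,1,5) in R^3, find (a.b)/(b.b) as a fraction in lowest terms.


Projection coefficient = (a . b) / (b . b)
a . b = 2*3 + (-3)*1 + (-3)*5
= 6 + (-3) + (-15) = -12
b . b = 3^2 + 1^2 + 5^2
= 9 + 1 + 25 = 35
Coefficient = -12/35
In lowest terms: -12/35


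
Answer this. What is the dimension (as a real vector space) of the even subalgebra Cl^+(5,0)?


Even subalgebra dimension = 2^(n-1)
n = 5 + 0 = 5
2^(5 - 1) = 2^4 = 16
Verification: sum of C(5,k) for even k = 1 + 10 + 5 = 16
Result = 16


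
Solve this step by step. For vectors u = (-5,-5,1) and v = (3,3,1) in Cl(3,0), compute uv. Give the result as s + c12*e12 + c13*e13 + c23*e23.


In Cl(3,0): e_i^2 = 1, e_ie_j = -e_je_i for i != j.
Scalar part = u . v = (-5)*3 + (-5)*3 + 1*1
= -15 + (-15) + 1 = -29
e12 coeff = (-5)*3 - (-5)*3 = -15 - (-15) = 0
e13 coeff = (-5)*1 - 1*3 = -5 - 3 = -8
e23 coeff = (-5)*1 - 1*3 = -5 - 3 = -8
uv = -29 + 0*e12 - 8*e13 - 8*e23


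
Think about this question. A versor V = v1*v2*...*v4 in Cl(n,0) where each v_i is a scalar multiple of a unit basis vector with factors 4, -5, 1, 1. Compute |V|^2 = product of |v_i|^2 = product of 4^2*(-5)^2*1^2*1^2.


Each vector v_i has |v_i|^2 = s_i^2
Squared scales: 4^2 = 16, (-5)^2 = 25, 1^2 = 1, 1^2 = 1
|V|^2 = 16 * 25 * 1 * 1
= 400


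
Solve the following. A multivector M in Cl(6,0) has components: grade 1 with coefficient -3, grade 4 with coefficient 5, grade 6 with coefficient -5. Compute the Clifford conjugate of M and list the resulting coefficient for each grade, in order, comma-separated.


Clifford conjugate sign for grade k: (-1)^(k(k+1)/2)
Grade 1: (-1)^(1*2/2) = (-1)^1 = -1, coeff -3 -> 3
Grade 4: (-1)^(4*5/2) = (-1)^10 = 1, coeff 5 -> 5
Grade 6: (-1)^(6*7/2) = (-1)^21 = -1, coeff -5 -> 5
Conjugated coefficients: 3, 5, 5


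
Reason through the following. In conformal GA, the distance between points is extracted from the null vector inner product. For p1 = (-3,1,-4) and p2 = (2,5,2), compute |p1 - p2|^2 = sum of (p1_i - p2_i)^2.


p1 - p2 = (-5, -4, -6)
|p1 - p2|^2 = (-5)^2 + (-4)^2 + (-6)^2
= 25 + 16 + 36
= 77


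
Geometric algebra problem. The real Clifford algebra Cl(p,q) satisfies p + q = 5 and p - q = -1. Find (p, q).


We need p + q = 5 and p - q = -1.
Adding: 2p = 5 + (-1) = 4, so p = 2.
Then q = 5 - 2 = 3.
(p, q) = (2, 3)


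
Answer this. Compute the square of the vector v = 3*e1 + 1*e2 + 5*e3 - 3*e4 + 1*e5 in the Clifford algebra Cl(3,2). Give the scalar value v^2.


v^2 = sum of c_i^2 * e_i^2
Positive signature terms (e_i^2 = +1): 3^2 + 1^2 + 5^2 = 35
Negative signature terms (e_j^2 = -1): (-3)^2 + 1^2 = 10
v^2 = 35 - 10 = 25


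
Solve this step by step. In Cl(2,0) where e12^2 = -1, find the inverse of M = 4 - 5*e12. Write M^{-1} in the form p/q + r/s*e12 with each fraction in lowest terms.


M = 4 - 5*e12, where e12^2 = -1.
Since M commutes with its reverse ~M = a - b*e12, M * ~M = a^2 - b^2*e12^2 = a^2 + b^2.
So M^{-1} = ~M / (a^2 + b^2) = (a - b*e12)/(a^2 + b^2).
a^2 + b^2 = 16 + 25 = 41
Scalar part = 4/41 = 4/41
Bivector coeff = 5/41 = 5/41
M^{-1} = 4/41 + 5/41*e12


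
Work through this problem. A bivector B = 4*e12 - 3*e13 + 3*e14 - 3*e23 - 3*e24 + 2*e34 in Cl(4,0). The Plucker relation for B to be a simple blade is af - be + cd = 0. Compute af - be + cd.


Plucker relation: af - be + cd
a*f = 4*2 = 8
b*e = (-3)*(-3) = 9
c*d = 3*(-3) = -9
af - be + cd = 8 - 9 + (-9)
= -10


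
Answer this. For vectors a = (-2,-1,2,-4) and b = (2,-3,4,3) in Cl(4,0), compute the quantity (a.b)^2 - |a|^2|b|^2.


a . b = (-2)*2 + (-1)*(-3) + 2*4 + (-4)*3
= -4 + 3 + 8 + (-12) = -5
|a|^2 = (-2)^2 + (-1)^2 + 2^2 + (-4)^2 = 25
|b|^2 = 2^2 + (-3)^2 + 4^2 + 3^2 = 38
(a.b)^2 = (-5)^2 = 25
|a|^2 * |b|^2 = 25 * 38 = 950
Result = 25 - 950 = -925


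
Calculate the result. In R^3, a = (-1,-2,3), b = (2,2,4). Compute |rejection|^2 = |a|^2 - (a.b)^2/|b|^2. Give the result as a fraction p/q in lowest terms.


|a|^2 = (-1)^2 + (-2)^2 + 3^2 = 14
|b|^2 = 2^2 + 2^2 + 4^2 = 24
a . b = (-1)*2 + (-2)*2 + 3*4 = 6
(a.b)^2 = 6^2 = 36
|rej|^2 = 14 - 36/24
= (336 - 36)/24
= 300/24
In lowest terms: 25/2


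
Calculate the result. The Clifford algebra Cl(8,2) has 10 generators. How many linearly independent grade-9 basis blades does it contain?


Number of grade-k basis blades in Cl(p,q) with n = p + q is C(n, k).
n = 8 + 2 = 10
C(10, 9) = 10! / (9! * 1!)
= 3628800 / (362880 * 1)
= 10


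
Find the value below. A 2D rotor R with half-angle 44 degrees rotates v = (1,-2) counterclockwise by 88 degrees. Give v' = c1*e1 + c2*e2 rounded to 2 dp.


Rotor R = cos(44deg) - sin(44deg)*e12
Rotation angle theta = 2 * 44 = 88 degrees
v' = R*v*~R rotates v by theta.
cos(88deg) = 0.0349, sin(88deg) = 0.9994
v'_1 = 1*cos(88deg) - (-2)*sin(88deg)
= 1*0.0349 - (-2)*0.9994
= 2.03
v'_2 = 1*sin(88deg) + (-2)*cos(88deg)
= 1*0.9994 + (-2)*0.0349
= 0.93
v' = 2.03*e1 + 0.93*e2


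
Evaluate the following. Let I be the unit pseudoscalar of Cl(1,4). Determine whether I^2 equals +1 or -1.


The pseudoscalar I = e1...e_n (product of all n generators) of Cl(p,q) satisfies I^2 = (-1)^(q + n(n-1)/2).
p = 1, q = 4, n = p + q = 5
n(n-1)/2 = 5 * 4 / 2 = 10
Exponent = q + n(n-1)/2 = 4 + 10 = 14
I^2 = (-1)^14 = +1


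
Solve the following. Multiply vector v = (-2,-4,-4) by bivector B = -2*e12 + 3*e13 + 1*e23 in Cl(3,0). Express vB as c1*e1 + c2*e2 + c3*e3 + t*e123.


vB has grade-1 (vector) and grade-3 (trivector) parts: vB = (v _| B) + (v ^ B).
Vector part <vB>_1:
  e1: -v2*b12 - v3*b13 = -(-4)*(-2) - (-4)*(3) = 4
  e2: v1*b12 - v3*b23 = (-2)*(-2) - (-4)*(1) = 8
  e3: v1*b13 + v2*b23 = (-2)*(3) + (-4)*(1) = -10
Trivector part <vB>_3:
  e123: v1*b23 - v2*b13 + v3*b12 = (-2)*(1) - (-4)*(3) + (-4)*(-2) = 18
vB = 4*e1 + 8*e2 - 10*e3 + 18*e123


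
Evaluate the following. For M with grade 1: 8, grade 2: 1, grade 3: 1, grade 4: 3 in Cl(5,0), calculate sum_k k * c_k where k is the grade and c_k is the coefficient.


Grade-weighted sum = sum of grade_k * coefficient_k
1*8 = 8
2*1 = 2
3*1 = 3
4*3 = 12
Total = 8 + 2 + 3 + 12 = 25


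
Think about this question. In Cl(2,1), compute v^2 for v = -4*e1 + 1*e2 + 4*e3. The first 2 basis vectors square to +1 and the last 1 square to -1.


v^2 = sum of c_i^2 * e_i^2
Positive signature terms (e_i^2 = +1): (-4)^2 + 1^2 = 17
Negative signature terms (e_j^2 = -1): 4^2 = 16
v^2 = 17 - 16 = 1


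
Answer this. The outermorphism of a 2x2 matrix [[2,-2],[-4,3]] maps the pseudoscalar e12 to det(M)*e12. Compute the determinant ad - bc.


The outermorphism of a linear map f sends e1^e2 to f(e1)^f(e2).
f(e1) = 2*e1 - 4*e2
f(e2) = -2*e1 + 3*e2
f(e1) ^ f(e2) = (2*e1 - 4*e2) ^ (-2*e1 + 3*e2)
= 2*3*e12 + (-4)*(-2)*e21
= (6 - 8)*e12
= -2*e12
Coefficient = -2


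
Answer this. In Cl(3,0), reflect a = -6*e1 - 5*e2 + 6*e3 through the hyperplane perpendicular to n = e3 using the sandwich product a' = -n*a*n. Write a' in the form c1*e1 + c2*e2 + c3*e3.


Reflection formula: a' = -n*a*n, with n = e3 (unit vector, n^2 = 1).
For reflection through hyperplane perp to e3:
The component along e3 flips sign, others stay.
a = (-6, -5, 6)
a' = (-6, -5, -6)
a' = -6*e1 - 5*e2 - 6*e3


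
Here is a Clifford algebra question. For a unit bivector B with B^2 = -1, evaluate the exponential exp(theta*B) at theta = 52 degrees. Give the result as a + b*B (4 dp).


For a unit bivector B with B^2 = -1, the exponential series gives
e^(theta*B) = cos(theta) + sin(theta)*B (the GA analogue of Euler's formula).
theta = 52 degrees = 0.907571 rad
cos(52 deg) = 0.6157
sin(52 deg) = 0.7880
exp(theta*B) = 0.6157 + 0.7880*B


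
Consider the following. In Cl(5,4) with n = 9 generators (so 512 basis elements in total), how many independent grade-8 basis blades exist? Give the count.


Number of grade-k basis blades in Cl(p,q) with n = p + q is C(n, k).
n = 5 + 4 = 9
C(9, 8) = 9! / (8! * 1!)
= 362880 / (40320 * 1)
= 9


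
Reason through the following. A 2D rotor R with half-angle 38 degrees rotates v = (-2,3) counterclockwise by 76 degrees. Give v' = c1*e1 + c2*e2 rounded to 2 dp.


Rotor R = cos(38deg) - sin(38deg)*e12
Rotation angle theta = 2 * 38 = 76 degrees
v' = R*v*~R rotates v by theta.
cos(76deg) = 0.2419, sin(76deg) = 0.9703
v'_1 = -2*cos(76deg) - 3*sin(76deg)
= -2*0.2419 - 3*0.9703
= -3.39
v'_2 = -2*sin(76deg) + 3*cos(76deg)
= -2*0.9703 + 3*0.2419
= -1.21
v' = -3.39*e1 - 1.21*e2


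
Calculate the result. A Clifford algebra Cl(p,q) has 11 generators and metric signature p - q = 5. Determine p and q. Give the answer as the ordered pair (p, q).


We need p + q = 11 and p - q = 5.
Adding: 2p = 11 + 5 = 16, so p = 8.
Then q = 11 - 8 = 3.
(p, q) = (8, 3)


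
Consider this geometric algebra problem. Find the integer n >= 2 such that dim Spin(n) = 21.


dim Spin(n) = dim so(n) = n(n-1)/2.
Solve n(n-1)/2 = 21, i.e. n^2 - n - 42 = 0.
Discriminant = 1 + 8*21 = 169
n = (1 + sqrt(169))/2 = (1 + 13)/2 = 7


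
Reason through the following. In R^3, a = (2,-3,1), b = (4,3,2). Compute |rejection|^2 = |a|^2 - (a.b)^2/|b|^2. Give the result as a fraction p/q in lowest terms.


|a|^2 = 2^2 + (-3)^2 + 1^2 = 14
|b|^2 = 4^2 + 3^2 + 2^2 = 29
a . b = 2*4 + (-3)*3 + 1*2 = 1
(a.b)^2 = 1^2 = 1
|rej|^2 = 14 - 1/29
= (406 - 1)/29
= 405/29
In lowest terms: 405/29


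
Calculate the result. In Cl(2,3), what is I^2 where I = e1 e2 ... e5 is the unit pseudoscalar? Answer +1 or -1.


The pseudoscalar I = e1...e_n (product of all n generators) of Cl(p,q) satisfies I^2 = (-1)^(q + n(n-1)/2).
p = 2, q = 3, n = p + q = 5
n(n-1)/2 = 5 * 4 / 2 = 10
Exponent = q + n(n-1)/2 = 3 + 10 = 13
I^2 = (-1)^13 = -1


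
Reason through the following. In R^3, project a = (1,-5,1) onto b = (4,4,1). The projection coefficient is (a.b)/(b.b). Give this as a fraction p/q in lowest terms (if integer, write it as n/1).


Projection coefficient = (a . b) / (b . b)
a . b = 1*4 + (-5)*4 + 1*1
= 4 + (-20) + 1 = -15
b . b = 4^2 + 4^2 + 1^2
= 16 + 16 + 1 = 33
Coefficient = -15/33
In lowest terms: -5/11


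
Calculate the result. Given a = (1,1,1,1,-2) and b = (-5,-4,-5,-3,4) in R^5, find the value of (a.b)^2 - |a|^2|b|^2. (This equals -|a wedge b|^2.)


a . b = 1*(-5) + 1*(-4) + 1*(-5) + 1*(-3) + (-2)*4
= -5 + (-4) + (-5) + (-3) + (-8) = -25
|a|^2 = 1^2 + 1^2 + 1^2 + 1^2 + (-2)^2 = 8
|b|^2 = (-5)^2 + (-4)^2 + (-5)^2 + (-3)^2 + 4^2 = 91
(a.b)^2 = (-25)^2 = 625
|a|^2 * |b|^2 = 8 * 91 = 728
Result = 625 - 728 = -103


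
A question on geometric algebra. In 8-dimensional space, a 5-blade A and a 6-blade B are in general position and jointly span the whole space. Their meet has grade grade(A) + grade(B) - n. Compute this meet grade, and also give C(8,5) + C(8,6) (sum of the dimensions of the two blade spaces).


Meet grade = grade(A) + grade(B) - n
= 5 + 6 - 8 = 3
C(8,5) = 56
C(8,6) = 28
dim_A + dim_B = 56 + 28 = 84


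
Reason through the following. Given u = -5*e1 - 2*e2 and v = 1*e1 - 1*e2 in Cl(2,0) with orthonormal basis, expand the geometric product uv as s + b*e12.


Expand: (-5*e1 - 2*e2)(1*e1 - 1*e2)
= (-5)*1*e1e1 + (-5)*(-1)*e1e2 + (-2)*1*e2e1 + (-2)*(-1)*e2e2
Using e1^2 = e2^2 = 1, e2e1 = -e1e2:
Scalar part s = (-5)*1 + (-2)*(-1) = -5 + 2 = -3
Bivector part b = (-5)*(-1) - (-2)*1 = 5 - (-2) = 7
uv = -3 + 7*e12


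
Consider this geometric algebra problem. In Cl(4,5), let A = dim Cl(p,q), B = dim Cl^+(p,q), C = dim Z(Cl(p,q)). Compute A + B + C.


n = 4 + 5 = 9
Total dim = 2^9 = 512
Even subalgebra dim = 2^8 = 256
n is odd, so center dim = 2
Sum = 512 + 256 + 2 = 770


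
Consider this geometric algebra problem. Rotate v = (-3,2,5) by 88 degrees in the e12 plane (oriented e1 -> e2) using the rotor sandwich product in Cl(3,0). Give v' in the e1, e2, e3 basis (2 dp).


Rotor R = cos(44deg) - sin(44deg)*e12
Rotation angle theta = 2 * 44 = 88 degrees in the e12 plane (e1 -> e2).
The component perpendicular to the plane (e3) is invariant: v'_3 = v3 = 5.00
cos(88deg) = 0.0349, sin(88deg) = 0.9994
v'_1 = v1*cos(theta) - v2*sin(theta) = -3*0.0349 - 2*0.9994 = -2.10
v'_2 = v1*sin(theta) + v2*cos(theta) = -3*0.9994 + 2*0.0349 = -2.93
v' = -2.10*e1 - 2.93*e2 + 5.00*e3


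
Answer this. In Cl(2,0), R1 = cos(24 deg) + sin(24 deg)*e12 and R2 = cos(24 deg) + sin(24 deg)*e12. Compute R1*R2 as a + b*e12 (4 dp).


Same-plane rotors commute and their half-angles add:
R1*R2 = cos(a1 + a2) + sin(a1 + a2)*e12.
a1 + a2 = 24 + 24 = 48 deg
cos(48 deg) = 0.6691
sin(48 deg) = 0.7431
R1*R2 = 0.6691 + 0.7431*e12


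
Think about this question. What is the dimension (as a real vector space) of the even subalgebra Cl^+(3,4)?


Even subalgebra dimension = 2^(n-1)
n = 3 + 4 = 7
2^(7 - 1) = 2^6 = 64
Verification: sum of C(7,k) for even k = 1 + 21 + 35 + 7 = 64
Result = 64


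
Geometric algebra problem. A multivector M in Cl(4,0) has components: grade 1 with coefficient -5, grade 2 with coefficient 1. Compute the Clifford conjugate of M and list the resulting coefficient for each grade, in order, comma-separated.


Clifford conjugate sign for grade k: (-1)^(k(k+1)/2)
Grade 1: (-1)^(1*2/2) = (-1)^1 = -1, coeff -5 -> 5
Grade 2: (-1)^(2*3/2) = (-1)^3 = -1, coeff 1 -> -1
Conjugated coefficients: 5, -1


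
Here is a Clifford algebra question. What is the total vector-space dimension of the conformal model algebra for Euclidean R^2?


The conformal model of R^2 uses Cl(3,1): the 2 Euclidean generators plus two extra orthogonal generators e+ (e+^2 = +1) and e- (e-^2 = -1), from which the null vectors e0, einf are built.
Number of generators m = 2 + 2 = 4.
dim Cl(p,q) = 2^m = 2^4 = 16


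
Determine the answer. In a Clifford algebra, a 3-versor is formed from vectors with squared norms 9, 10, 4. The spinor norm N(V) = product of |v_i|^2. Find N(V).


Spinor norm N(V) = |v1|^2 * |v2|^2 * ... * |v3|^2
= 9 * 10 * 4
Running product: 9, 90, 360
N(V) = 360


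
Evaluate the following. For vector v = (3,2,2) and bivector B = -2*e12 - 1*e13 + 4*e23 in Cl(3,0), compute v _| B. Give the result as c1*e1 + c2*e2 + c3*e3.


Left contraction v _| B = <vB>_1 (grade-1 part of the geometric product vB).
Using e1_|e12 = e2, e2_|e12 = -e1, e1_|e13 = e3, e3_|e13 = -e1, e2_|e23 = e3, e3_|e23 = -e2:
e1 coeff: -v2*b12 - v3*b13 = -(2)*(-2) - (2)*(-1) = 6
e2 coeff: v1*b12 - v3*b23 = (3)*(-2) - (2)*(4) = -14
e3 coeff: v1*b13 + v2*b23 = (3)*(-1) + (2)*(4) = 5
v _| B = 6*e1 - 14*e2 + 5*e3


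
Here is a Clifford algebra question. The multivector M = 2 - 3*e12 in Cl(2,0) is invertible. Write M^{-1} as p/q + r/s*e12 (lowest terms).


M = 2 - 3*e12, where e12^2 = -1.
Since M commutes with its reverse ~M = a - b*e12, M * ~M = a^2 - b^2*e12^2 = a^2 + b^2.
So M^{-1} = ~M / (a^2 + b^2) = (a - b*e12)/(a^2 + b^2).
a^2 + b^2 = 4 + 9 = 13
Scalar part = 2/13 = 2/13
Bivector coeff = 3/13 = 3/13
M^{-1} = 2/13 + 3/13*e12


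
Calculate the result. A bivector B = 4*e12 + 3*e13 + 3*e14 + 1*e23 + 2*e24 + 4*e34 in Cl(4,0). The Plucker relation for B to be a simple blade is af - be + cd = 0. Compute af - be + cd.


Plucker relation: af - be + cd
a*f = 4*4 = 16
b*e = 3*2 = 6
c*d = 3*1 = 3
af - be + cd = 16 - 6 + 3
= 13


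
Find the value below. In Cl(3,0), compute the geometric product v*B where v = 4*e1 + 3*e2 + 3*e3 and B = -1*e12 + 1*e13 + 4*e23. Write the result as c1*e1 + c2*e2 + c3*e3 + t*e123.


vB has grade-1 (vector) and grade-3 (trivector) parts: vB = (v _| B) + (v ^ B).
Vector part <vB>_1:
  e1: -v2*b12 - v3*b13 = -(3)*(-1) - (3)*(1) = 0
  e2: v1*b12 - v3*b23 = (4)*(-1) - (3)*(4) = -16
  e3: v1*b13 + v2*b23 = (4)*(1) + (3)*(4) = 16
Trivector part <vB>_3:
  e123: v1*b23 - v2*b13 + v3*b12 = (4)*(4) - (3)*(1) + (3)*(-1) = 10
vB = 0*e1 - 16*e2 + 16*e3 + 10*e123


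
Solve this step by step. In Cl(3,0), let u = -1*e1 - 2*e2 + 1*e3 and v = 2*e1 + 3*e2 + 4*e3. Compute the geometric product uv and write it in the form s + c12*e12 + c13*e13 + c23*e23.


In Cl(3,0): e_i^2 = 1, e_ie_j = -e_je_i for i != j.
Scalar part = u . v = (-1)*2 + (-2)*3 + 1*4
= -2 + (-6) + 4 = -4
e12 coeff = (-1)*3 - (-2)*2 = -3 - (-4) = 1
e13 coeff = (-1)*4 - 1*2 = -4 - 2 = -6
e23 coeff = (-2)*4 - 1*3 = -8 - 3 = -11
uv = -4 + 1*e12 - 6*e13 - 11*e23


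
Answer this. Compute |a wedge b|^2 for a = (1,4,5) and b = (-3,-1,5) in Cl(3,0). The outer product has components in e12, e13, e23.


a wedge b = (a1*b2 - a2*b1)*e12 + (a1*b3 - a3*b1)*e13 + (a2*b3 - a3*b2)*e23
e12 coeff: 1*(-1) - 4*(-3) = -1 - (-12) = 11
e13 coeff: 1*5 - 5*(-3) = 5 - (-15) = 20
e23 coeff: 4*5 - 5*(-1) = 20 - (-5) = 25
|a wedge b|^2 = 11^2 + 20^2 + 25^2
= 121 + 400 + 625
= 1146


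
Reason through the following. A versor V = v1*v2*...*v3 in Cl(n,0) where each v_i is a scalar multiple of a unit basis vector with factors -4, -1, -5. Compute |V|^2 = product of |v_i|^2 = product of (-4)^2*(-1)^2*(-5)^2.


Each vector v_i has |v_i|^2 = s_i^2
Squared scales: (-4)^2 = 16, (-1)^2 = 1, (-5)^2 = 25
|V|^2 = 16 * 1 * 25
= 400


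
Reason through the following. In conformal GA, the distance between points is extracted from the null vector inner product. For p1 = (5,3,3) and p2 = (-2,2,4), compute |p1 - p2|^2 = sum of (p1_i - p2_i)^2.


p1 - p2 = (7, 1, -1)
|p1 - p2|^2 = 7^2 + 1^2 + (-1)^2
= 49 + 1 + 1
= 51


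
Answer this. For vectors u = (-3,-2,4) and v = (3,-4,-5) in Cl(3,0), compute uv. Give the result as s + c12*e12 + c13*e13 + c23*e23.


In Cl(3,0): e_i^2 = 1, e_ie_j = -e_je_i for i != j.
Scalar part = u . v = (-3)*3 + (-2)*(-4) + 4*(-5)
= -9 + 8 + (-20) = -21
e12 coeff = (-3)*(-4) - (-2)*3 = 12 - (-6) = 18
e13 coeff = (-3)*(-5) - 4*3 = 15 - 12 = 3
e23 coeff = (-2)*(-5) - 4*(-4) = 10 - (-16) = 26
uv = -21 + 18*e12 + 3*e13 + 26*e23


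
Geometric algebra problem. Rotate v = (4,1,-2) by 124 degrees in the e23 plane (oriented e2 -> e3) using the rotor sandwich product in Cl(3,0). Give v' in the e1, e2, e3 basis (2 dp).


Rotor R = cos(62deg) - sin(62deg)*e23
Rotation angle theta = 2 * 62 = 124 degrees in the e23 plane (e2 -> e3).
The component perpendicular to the plane (e1) is invariant: v'_1 = v1 = 4.00
cos(124deg) = -0.5592, sin(124deg) = 0.8290
v'_2 = v2*cos(theta) - v3*sin(theta) = 1*(-0.5592) - (-2)*0.8290 = 1.10
v'_3 = v2*sin(theta) + v3*cos(theta) = 1*0.8290 + (-2)*(-0.5592) = 1.95
v' = 4.00*e1 + 1.10*e2 + 1.95*e3


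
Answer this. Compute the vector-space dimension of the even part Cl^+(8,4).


Even subalgebra dimension = 2^(n-1)
n = 8 + 4 = 12
2^(12 - 1) = 2^11 = 2048
Verification: sum of C(12,k) for even k = 1 + 66 + 495 + 924 + 495 + 66 + 1 = 2048
Result = 2048


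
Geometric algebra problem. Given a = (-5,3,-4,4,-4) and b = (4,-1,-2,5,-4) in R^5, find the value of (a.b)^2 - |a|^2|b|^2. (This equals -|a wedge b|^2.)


a . b = (-5)*4 + 3*(-1) + (-4)*(-2) + 4*5 + (-4)*(-4)
= -20 + (-3) + 8 + 20 + 16 = 21
|a|^2 = (-5)^2 + 3^2 + (-4)^2 + 4^2 + (-4)^2 = 82
|b|^2 = 4^2 + (-1)^2 + (-2)^2 + 5^2 + (-4)^2 = 62
(a.b)^2 = 21^2 = 441
|a|^2 * |b|^2 = 82 * 62 = 5084
Result = 441 - 5084 = -4643


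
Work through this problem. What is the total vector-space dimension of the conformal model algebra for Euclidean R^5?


The conformal model of R^5 uses Cl(6,1): the 5 Euclidean generators plus two extra orthogonal generators e+ (e+^2 = +1) and e- (e-^2 = -1), from which the null vectors e0, einf are built.
Number of generators m = 5 + 2 = 7.
dim Cl(p,q) = 2^m = 2^7 = 128


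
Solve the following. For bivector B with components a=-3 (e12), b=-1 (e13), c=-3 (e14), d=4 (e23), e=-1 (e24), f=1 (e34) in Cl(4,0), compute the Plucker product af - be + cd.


Plucker relation: af - be + cd
a*f = (-3)*1 = -3
b*e = (-1)*(-1) = 1
c*d = (-3)*4 = -12
af - be + cd = -3 - 1 + (-12)
= -16


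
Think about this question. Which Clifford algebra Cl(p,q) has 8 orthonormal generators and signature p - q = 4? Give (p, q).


We need p + q = 8 and p - q = 4.
Adding: 2p = 8 + 4 = 12, so p = 6.
Then q = 8 - 6 = 2.
(p, q) = (6, 2)


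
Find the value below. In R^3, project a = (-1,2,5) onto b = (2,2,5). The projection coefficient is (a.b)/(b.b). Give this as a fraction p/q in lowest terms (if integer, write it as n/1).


Projection coefficient = (a . b) / (b . b)
a . b = (-1)*2 + 2*2 + 5*5
= -2 + 4 + 25 = 27
b . b = 2^2 + 2^2 + 5^2
= 4 + 4 + 25 = 33
Coefficient = 27/33
In lowest terms: 9/11


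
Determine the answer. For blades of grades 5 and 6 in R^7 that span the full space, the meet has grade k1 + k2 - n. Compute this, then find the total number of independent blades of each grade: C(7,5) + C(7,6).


Meet grade = grade(A) + grade(B) - n
= 5 + 6 - 7 = 4
C(7,5) = 21
C(7,6) = 7
dim_A + dim_B = 21 + 7 = 28


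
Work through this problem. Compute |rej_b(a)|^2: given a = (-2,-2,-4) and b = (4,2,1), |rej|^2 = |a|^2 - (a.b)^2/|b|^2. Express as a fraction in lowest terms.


|a|^2 = (-2)^2 + (-2)^2 + (-4)^2 = 24
|b|^2 = 4^2 + 2^2 + 1^2 = 21
a . b = (-2)*4 + (-2)*2 + (-4)*1 = -16
(a.b)^2 = (-16)^2 = 256
|rej|^2 = 24 - 256/21
= (504 - 256)/21
= 248/21
In lowest terms: 248/21


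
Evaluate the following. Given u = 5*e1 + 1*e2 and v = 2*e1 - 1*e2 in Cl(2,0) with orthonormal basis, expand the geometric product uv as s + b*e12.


Expand: (5*e1 + 1*e2)(2*e1 - 1*e2)
= 5*2*e1e1 + 5*(-1)*e1e2 + 1*2*e2e1 + 1*(-1)*e2e2
Using e1^2 = e2^2 = 1, e2e1 = -e1e2:
Scalar part s = 5*2 + 1*(-1) = 10 + (-1) = 9
Bivector part b = 5*(-1) - 1*2 = -5 - 2 = -7
uv = 9 - 7*e12


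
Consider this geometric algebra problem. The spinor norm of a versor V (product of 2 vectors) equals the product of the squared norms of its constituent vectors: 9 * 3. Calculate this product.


Spinor norm N(V) = |v1|^2 * |v2|^2 * ... * |v2|^2
= 9 * 3
Running product: 9, 27
N(V) = 27


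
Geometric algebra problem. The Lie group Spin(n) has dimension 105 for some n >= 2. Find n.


dim Spin(n) = dim so(n) = n(n-1)/2.
Solve n(n-1)/2 = 105, i.e. n^2 - n - 210 = 0.
Discriminant = 1 + 8*105 = 841
n = (1 + sqrt(841))/2 = (1 + 29)/2 = 15


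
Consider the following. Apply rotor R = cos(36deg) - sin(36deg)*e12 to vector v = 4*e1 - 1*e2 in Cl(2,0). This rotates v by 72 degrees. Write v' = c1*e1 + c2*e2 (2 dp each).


Rotor R = cos(36deg) - sin(36deg)*e12
Rotation angle theta = 2 * 36 = 72 degrees
v' = R*v*~R rotates v by theta.
cos(72deg) = 0.3090, sin(72deg) = 0.9511
v'_1 = 4*cos(72deg) - (-1)*sin(72deg)
= 4*0.3090 - (-1)*0.9511
= 2.19
v'_2 = 4*sin(72deg) + (-1)*cos(72deg)
= 4*0.9511 + (-1)*0.3090
= 3.50
v' = 2.19*e1 + 3.50*e2


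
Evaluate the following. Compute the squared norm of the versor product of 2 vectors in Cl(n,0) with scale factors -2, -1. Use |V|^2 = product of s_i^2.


Each vector v_i has |v_i|^2 = s_i^2
Squared scales: (-2)^2 = 4, (-1)^2 = 1
|V|^2 = 4 * 1
= 4


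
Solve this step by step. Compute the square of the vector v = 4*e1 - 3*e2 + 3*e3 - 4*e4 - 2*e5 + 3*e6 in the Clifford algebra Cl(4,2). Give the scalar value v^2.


v^2 = sum of c_i^2 * e_i^2
Positive signature terms (e_i^2 = +1): 4^2 + (-3)^2 + 3^2 + (-4)^2 = 50
Negative signature terms (e_j^2 = -1): (-2)^2 + 3^2 = 13
v^2 = 50 - 13 = 37


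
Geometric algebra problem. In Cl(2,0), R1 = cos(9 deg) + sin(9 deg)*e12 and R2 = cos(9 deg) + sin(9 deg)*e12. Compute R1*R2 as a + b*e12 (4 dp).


Same-plane rotors commute and their half-angles add:
R1*R2 = cos(a1 + a2) + sin(a1 + a2)*e12.
a1 + a2 = 9 + 9 = 18 deg
cos(18 deg) = 0.9511
sin(18 deg) = 0.3090
R1*R2 = 0.9511 + 0.3090*e12


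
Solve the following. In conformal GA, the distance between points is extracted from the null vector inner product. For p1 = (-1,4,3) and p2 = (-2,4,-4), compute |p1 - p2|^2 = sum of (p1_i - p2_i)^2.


p1 - p2 = (1, 0, 7)
|p1 - p2|^2 = 1^2 + 0^2 + 7^2
= 1 + 0 + 49
= 50


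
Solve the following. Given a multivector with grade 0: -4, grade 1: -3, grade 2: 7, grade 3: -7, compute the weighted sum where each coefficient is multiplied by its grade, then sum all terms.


Grade-weighted sum = sum of grade_k * coefficient_k
0*(-4) = 0
1*(-3) = -3
2*7 = 14
3*(-7) = -21
Total = 0 + (-3) + 14 + (-21) = -10


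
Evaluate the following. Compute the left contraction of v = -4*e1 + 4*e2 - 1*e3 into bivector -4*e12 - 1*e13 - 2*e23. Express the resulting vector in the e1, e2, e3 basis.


Left contraction v _| B = <vB>_1 (grade-1 part of the geometric product vB).
Using e1_|e12 = e2, e2_|e12 = -e1, e1_|e13 = e3, e3_|e13 = -e1, e2_|e23 = e3, e3_|e23 = -e2:
e1 coeff: -v2*b12 - v3*b13 = -(4)*(-4) - (-1)*(-1) = 15
e2 coeff: v1*b12 - v3*b23 = (-4)*(-4) - (-1)*(-2) = 14
e3 coeff: v1*b13 + v2*b23 = (-4)*(-1) + (4)*(-2) = -4
v _| B = 15*e1 + 14*e2 - 4*e3


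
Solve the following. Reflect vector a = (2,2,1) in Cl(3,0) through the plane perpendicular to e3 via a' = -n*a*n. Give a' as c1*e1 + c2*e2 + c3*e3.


Reflection formula: a' = -n*a*n, with n = e3 (unit vector, n^2 = 1).
For reflection through hyperplane perp to e3:
The component along e3 flips sign, others stay.
a = (2, 2, 1)
a' = (2, 2, -1)
a' = 2*e1 + 2*e2 - 1*e3


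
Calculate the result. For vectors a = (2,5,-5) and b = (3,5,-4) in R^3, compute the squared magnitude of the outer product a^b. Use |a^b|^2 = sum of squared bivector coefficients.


a wedge b = (a1*b2 - a2*b1)*e12 + (a1*b3 - a3*b1)*e13 + (a2*b3 - a3*b2)*e23
e12 coeff: 2*5 - 5*3 = 10 - 15 = -5
e13 coeff: 2*(-4) - (-5)*3 = -8 - (-15) = 7
e23 coeff: 5*(-4) - (-5)*5 = -20 - (-25) = 5
|a wedge b|^2 = (-5)^2 + 7^2 + 5^2
= 25 + 49 + 25
= 99


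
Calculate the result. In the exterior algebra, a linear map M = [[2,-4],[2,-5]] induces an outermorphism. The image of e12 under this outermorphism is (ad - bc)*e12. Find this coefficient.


The outermorphism of a linear map f sends e1^e2 to f(e1)^f(e2).
f(e1) = 2*e1 + 2*e2
f(e2) = -4*e1 - 5*e2
f(e1) ^ f(e2) = (2*e1 + 2*e2) ^ (-4*e1 - 5*e2)
= 2*(-5)*e12 + 2*(-4)*e21
= (-10 - (-8))*e12
= -2*e12
Coefficient = -2


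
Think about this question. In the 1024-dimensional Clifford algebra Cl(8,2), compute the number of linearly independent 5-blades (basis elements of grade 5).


Number of grade-k basis blades in Cl(p,q) with n = p + q is C(n, k).
n = 8 + 2 = 10
C(10, 5) = 10! / (5! * 5!)
= 3628800 / (120 * 120)
= 252


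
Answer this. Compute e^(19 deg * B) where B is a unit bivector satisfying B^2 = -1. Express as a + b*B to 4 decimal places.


For a unit bivector B with B^2 = -1, the exponential series gives
e^(theta*B) = cos(theta) + sin(theta)*B (the GA analogue of Euler's formula).
theta = 19 degrees = 0.331613 rad
cos(19 deg) = 0.9455
sin(19 deg) = 0.3256
exp(theta*B) = 0.9455 + 0.3256*B


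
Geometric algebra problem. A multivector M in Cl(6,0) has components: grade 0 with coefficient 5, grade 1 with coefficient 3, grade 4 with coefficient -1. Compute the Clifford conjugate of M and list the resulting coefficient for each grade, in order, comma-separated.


Clifford conjugate sign for grade k: (-1)^(k(k+1)/2)
Grade 0: (-1)^(0*1/2) = (-1)^0 = 1, coeff 5 -> 5
Grade 1: (-1)^(1*2/2) = (-1)^1 = -1, coeff 3 -> -3
Grade 4: (-1)^(4*5/2) = (-1)^10 = 1, coeff -1 -> -1
Conjugated coefficients: 5, -3, -1


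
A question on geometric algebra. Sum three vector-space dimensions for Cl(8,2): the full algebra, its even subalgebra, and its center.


n = 8 + 2 = 10
Total dim = 2^10 = 1024
Even subalgebra dim = 2^9 = 512
n is even, so center dim = 1
Sum = 1024 + 512 + 1 = 1537


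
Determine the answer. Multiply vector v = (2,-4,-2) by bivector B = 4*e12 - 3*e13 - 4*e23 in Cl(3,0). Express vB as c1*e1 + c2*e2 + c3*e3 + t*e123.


vB has grade-1 (vector) and grade-3 (trivector) parts: vB = (v _| B) + (v ^ B).
Vector part <vB>_1:
  e1: -v2*b12 - v3*b13 = -(-4)*(4) - (-2)*(-3) = 10
  e2: v1*b12 - v3*b23 = (2)*(4) - (-2)*(-4) = 0
  e3: v1*b13 + v2*b23 = (2)*(-3) + (-4)*(-4) = 10
Trivector part <vB>_3:
  e123: v1*b23 - v2*b13 + v3*b12 = (2)*(-4) - (-4)*(-3) + (-2)*(4) = -28
vB = 10*e1 + 0*e2 + 10*e3 - 28*e123


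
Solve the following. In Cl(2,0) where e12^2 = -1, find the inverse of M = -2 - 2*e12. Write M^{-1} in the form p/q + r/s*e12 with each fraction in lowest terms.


M = -2 - 2*e12, where e12^2 = -1.
Since M commutes with its reverse ~M = a - b*e12, M * ~M = a^2 - b^2*e12^2 = a^2 + b^2.
So M^{-1} = ~M / (a^2 + b^2) = (a - b*e12)/(a^2 + b^2).
a^2 + b^2 = 4 + 4 = 8
Scalar part = -2/8 = -1/4
Bivector coeff = 2/8 = 1/4
M^{-1} = -1/4 + 1/4*e12


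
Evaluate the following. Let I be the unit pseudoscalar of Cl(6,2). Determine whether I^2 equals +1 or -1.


The pseudoscalar I = e1...e_n (product of all n generators) of Cl(p,q) satisfies I^2 = (-1)^(q + n(n-1)/2).
p = 6, q = 2, n = p + q = 8
n(n-1)/2 = 8 * 7 / 2 = 28
Exponent = q + n(n-1)/2 = 2 + 28 = 30
I^2 = (-1)^30 = +1


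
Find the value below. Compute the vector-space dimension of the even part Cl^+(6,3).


Even subalgebra dimension = 2^(n-1)
n = 6 + 3 = 9
2^(9 - 1) = 2^8 = 256
Verification: sum of C(9,k) for even k = 1 + 36 + 126 + 84 + 9 = 256
Result = 256


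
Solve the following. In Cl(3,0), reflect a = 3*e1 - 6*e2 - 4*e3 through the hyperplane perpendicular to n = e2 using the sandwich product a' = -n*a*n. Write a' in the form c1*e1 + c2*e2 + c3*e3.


Reflection formula: a' = -n*a*n, with n = e2 (unit vector, n^2 = 1).
For reflection through hyperplane perp to e2:
The component along e2 flips sign, others stay.
a = (3, -6, -4)
a' = (3, 6, -4)
a' = 3*e1 + 6*e2 - 4*e3


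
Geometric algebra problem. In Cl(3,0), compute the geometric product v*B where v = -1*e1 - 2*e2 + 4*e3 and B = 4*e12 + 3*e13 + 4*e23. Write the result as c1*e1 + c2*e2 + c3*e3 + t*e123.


vB has grade-1 (vector) and grade-3 (trivector) parts: vB = (v _| B) + (v ^ B).
Vector part <vB>_1:
  e1: -v2*b12 - v3*b13 = -(-2)*(4) - (4)*(3) = -4
  e2: v1*b12 - v3*b23 = (-1)*(4) - (4)*(4) = -20
  e3: v1*b13 + v2*b23 = (-1)*(3) + (-2)*(4) = -11
Trivector part <vB>_3:
  e123: v1*b23 - v2*b13 + v3*b12 = (-1)*(4) - (-2)*(3) + (4)*(4) = 18
vB = -4*e1 - 20*e2 - 11*e3 + 18*e123


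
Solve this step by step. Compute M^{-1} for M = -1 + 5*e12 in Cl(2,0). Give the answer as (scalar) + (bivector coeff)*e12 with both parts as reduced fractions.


M = -1 + 5*e12, where e12^2 = -1.
Since M commutes with its reverse ~M = a - b*e12, M * ~M = a^2 - b^2*e12^2 = a^2 + b^2.
So M^{-1} = ~M / (a^2 + b^2) = (a - b*e12)/(a^2 + b^2).
a^2 + b^2 = 1 + 25 = 26
Scalar part = -1/26 = -1/26
Bivector coeff = -5/26 = -5/26
M^{-1} = -1/26 - 5/26*e12


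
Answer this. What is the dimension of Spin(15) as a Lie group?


Spin(n) double-covers SO(n); both have Lie algebra so(n) of dimension n(n-1)/2.
n = 15
n(n-1) = 15 * 14 = 210
dim Spin(15) = 210/2 = 105


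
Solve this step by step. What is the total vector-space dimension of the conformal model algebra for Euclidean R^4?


The conformal model of R^4 uses Cl(5,1): the 4 Euclidean generators plus two extra orthogonal generators e+ (e+^2 = +1) and e- (e-^2 = -1), from which the null vectors e0, einf are built.
Number of generators m = 4 + 2 = 6.
dim Cl(p,q) = 2^m = 2^6 = 64


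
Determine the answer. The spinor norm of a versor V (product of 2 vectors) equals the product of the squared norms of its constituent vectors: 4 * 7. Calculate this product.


Spinor norm N(V) = |v1|^2 * |v2|^2 * ... * |v2|^2
= 4 * 7
Running product: 4, 28
N(V) = 28


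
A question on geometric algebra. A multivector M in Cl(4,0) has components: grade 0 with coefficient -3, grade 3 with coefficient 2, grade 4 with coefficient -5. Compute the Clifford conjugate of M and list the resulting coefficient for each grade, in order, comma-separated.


Clifford conjugate sign for grade k: (-1)^(k(k+1)/2)
Grade 0: (-1)^(0*1/2) = (-1)^0 = 1, coeff -3 -> -3
Grade 3: (-1)^(3*4/2) = (-1)^6 = 1, coeff 2 -> 2
Grade 4: (-1)^(4*5/2) = (-1)^10 = 1, coeff -5 -> -5
Conjugated coefficients: -3, 2, -5


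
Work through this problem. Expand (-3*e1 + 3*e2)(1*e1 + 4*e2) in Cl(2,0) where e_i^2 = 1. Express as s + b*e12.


Expand: (-3*e1 + 3*e2)(1*e1 + 4*e2)
= (-3)*1*e1e1 + (-3)*4*e1e2 + 3*1*e2e1 + 3*4*e2e2
Using e1^2 = e2^2 = 1, e2e1 = -e1e2:
Scalar part s = (-3)*1 + 3*4 = -3 + 12 = 9
Bivector part b = (-3)*4 - 3*1 = -12 - 3 = -15
uv = 9 - 15*e12


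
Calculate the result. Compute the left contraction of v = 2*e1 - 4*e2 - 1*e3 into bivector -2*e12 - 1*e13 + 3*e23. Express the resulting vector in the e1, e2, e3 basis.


Left contraction v _| B = <vB>_1 (grade-1 part of the geometric product vB).
Using e1_|e12 = e2, e2_|e12 = -e1, e1_|e13 = e3, e3_|e13 = -e1, e2_|e23 = e3, e3_|e23 = -e2:
e1 coeff: -v2*b12 - v3*b13 = -(-4)*(-2) - (-1)*(-1) = -9
e2 coeff: v1*b12 - v3*b23 = (2)*(-2) - (-1)*(3) = -1
e3 coeff: v1*b13 + v2*b23 = (2)*(-1) + (-4)*(3) = -14
v _| B = -9*e1 - 1*e2 - 14*e3


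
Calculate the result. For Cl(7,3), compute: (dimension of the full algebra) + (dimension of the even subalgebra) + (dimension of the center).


n = 7 + 3 = 10
Total dim = 2^10 = 1024
Even subalgebra dim = 2^9 = 512
n is even, so center dim = 1
Sum = 1024 + 512 + 1 = 1537


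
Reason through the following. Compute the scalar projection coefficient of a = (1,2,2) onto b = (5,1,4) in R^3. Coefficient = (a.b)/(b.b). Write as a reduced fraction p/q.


Projection coefficient = (a . b) / (b . b)
a . b = 1*5 + 2*1 + 2*4
= 5 + 2 + 8 = 15
b . b = 5^2 + 1^2 + 4^2
= 25 + 1 + 16 = 42
Coefficient = 15/42
In lowest terms: 5/14


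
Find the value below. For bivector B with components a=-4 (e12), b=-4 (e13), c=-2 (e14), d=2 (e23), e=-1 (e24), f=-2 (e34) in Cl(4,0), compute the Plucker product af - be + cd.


Plucker relation: af - be + cd
a*f = (-4)*(-2) = 8
b*e = (-4)*(-1) = 4
c*d = (-2)*2 = -4
af - be + cd = 8 - 4 + (-4)
= 0


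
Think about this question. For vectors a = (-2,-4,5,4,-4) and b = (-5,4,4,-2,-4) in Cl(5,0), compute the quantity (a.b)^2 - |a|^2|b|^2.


a . b = (-2)*(-5) + (-4)*4 + 5*4 + 4*(-2) + (-4)*(-4)
= 10 + (-16) + 20 + (-8) + 16 = 22
|a|^2 = (-2)^2 + (-4)^2 + 5^2 + 4^2 + (-4)^2 = 77
|b|^2 = (-5)^2 + 4^2 + 4^2 + (-2)^2 + (-4)^2 = 77
(a.b)^2 = 22^2 = 484
|a|^2 * |b|^2 = 77 * 77 = 5929
Result = 484 - 5929 = -5445


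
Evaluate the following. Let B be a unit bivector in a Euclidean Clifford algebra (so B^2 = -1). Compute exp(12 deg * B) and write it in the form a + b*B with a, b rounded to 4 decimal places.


For a unit bivector B with B^2 = -1, the exponential series gives
e^(theta*B) = cos(theta) + sin(theta)*B (the GA analogue of Euler's formula).
theta = 12 degrees = 0.20944 rad
cos(12 deg) = 0.9781
sin(12 deg) = 0.2079
exp(theta*B) = 0.9781 + 0.2079*B


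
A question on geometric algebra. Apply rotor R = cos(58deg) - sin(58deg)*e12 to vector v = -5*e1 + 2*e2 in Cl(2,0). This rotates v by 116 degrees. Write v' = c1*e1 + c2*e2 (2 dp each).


Rotor R = cos(58deg) - sin(58deg)*e12
Rotation angle theta = 2 * 58 = 116 degrees
v' = R*v*~R rotates v by theta.
cos(116deg) = -0.4384, sin(116deg) = 0.8988
v'_1 = -5*cos(116deg) - 2*sin(116deg)
= -5*(-0.4384) - 2*0.8988
= 0.39
v'_2 = -5*sin(116deg) + 2*cos(116deg)
= -5*0.8988 + 2*(-0.4384)
= -5.37
v' = 0.39*e1 - 5.37*e2


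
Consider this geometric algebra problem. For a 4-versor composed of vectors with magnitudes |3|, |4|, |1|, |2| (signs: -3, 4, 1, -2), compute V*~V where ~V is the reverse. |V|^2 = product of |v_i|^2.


Each vector v_i has |v_i|^2 = s_i^2
Squared scales: (-3)^2 = 9, 4^2 = 16, 1^2 = 1, (-2)^2 = 4
|V|^2 = 9 * 16 * 1 * 4
= 576


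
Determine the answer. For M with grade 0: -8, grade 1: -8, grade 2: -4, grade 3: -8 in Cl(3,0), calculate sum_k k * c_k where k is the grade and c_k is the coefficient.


Grade-weighted sum = sum of grade_k * coefficient_k
0*(-8) = 0
1*(-8) = -8
2*(-4) = -8
3*(-8) = -24
Total = 0 + (-8) + (-8) + (-24) = -40


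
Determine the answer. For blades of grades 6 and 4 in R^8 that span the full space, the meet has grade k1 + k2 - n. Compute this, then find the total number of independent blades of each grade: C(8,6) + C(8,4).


Meet grade = grade(A) + grade(B) - n
= 6 + 4 - 8 = 2
C(8,6) = 28
C(8,4) = 70
dim_A + dim_B = 28 + 70 = 98


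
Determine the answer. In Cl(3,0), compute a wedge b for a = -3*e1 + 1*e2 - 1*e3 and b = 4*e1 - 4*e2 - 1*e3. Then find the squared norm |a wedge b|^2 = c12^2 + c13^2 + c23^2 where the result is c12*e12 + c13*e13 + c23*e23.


a wedge b = (a1*b2 - a2*b1)*e12 + (a1*b3 - a3*b1)*e13 + (a2*b3 - a3*b2)*e23
e12 coeff: (-3)*(-4) - 1*4 = 12 - 4 = 8
e13 coeff: (-3)*(-1) - (-1)*4 = 3 - (-4) = 7
e23 coeff: 1*(-1) - (-1)*(-4) = -1 - 4 = -5
|a wedge b|^2 = 8^2 + 7^2 + (-5)^2
= 64 + 49 + 25
= 138


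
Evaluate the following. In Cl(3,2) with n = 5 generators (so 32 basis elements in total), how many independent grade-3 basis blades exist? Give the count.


Number of grade-k basis blades in Cl(p,q) with n = p + q is C(n, k).
n = 3 + 2 = 5
C(5, 3) = 5! / (3! * 2!)
= 120 / (6 * 2)
= 10


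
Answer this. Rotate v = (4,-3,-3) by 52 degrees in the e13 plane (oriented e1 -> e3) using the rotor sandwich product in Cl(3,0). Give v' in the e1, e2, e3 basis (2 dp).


Rotor R = cos(26deg) - sin(26deg)*e13
Rotation angle theta = 2 * 26 = 52 degrees in the e13 plane (e1 -> e3).
The component perpendicular to the plane (e2) is invariant: v'_2 = v2 = -3.00
cos(52deg) = 0.6157, sin(52deg) = 0.7880
v'_1 = v1*cos(theta) - v3*sin(theta) = 4*0.6157 - (-3)*0.7880 = 4.83
v'_3 = v1*sin(theta) + v3*cos(theta) = 4*0.7880 + (-3)*0.6157 = 1.31
v' = 4.83*e1 - 3.00*e2 + 1.31*e3
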